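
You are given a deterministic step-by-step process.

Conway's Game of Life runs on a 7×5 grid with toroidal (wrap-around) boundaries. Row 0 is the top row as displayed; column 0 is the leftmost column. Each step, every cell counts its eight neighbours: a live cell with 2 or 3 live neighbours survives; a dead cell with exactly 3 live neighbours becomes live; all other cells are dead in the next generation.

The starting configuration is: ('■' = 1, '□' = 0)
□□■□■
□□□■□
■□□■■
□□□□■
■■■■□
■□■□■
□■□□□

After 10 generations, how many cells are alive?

2

step 0: □□■□■
□□□■□
■□□■■
□□□□■
■■■■□
■□■□■
□■□□□
step 1: □□■■□
■□■□□
■□□■□
□□□□□
□□■□□
□□□□■
□■■□■
step 2: ■□□□■
□□■□□
□■□□■
□□□□□
□□□□□
■■■□□
■■■□■
step 3: □□■□■
□■□■■
□□□□□
□□□□□
□■□□□
□□■■■
□□■□□
step 4: ■■■□■
■□■■■
□□□□□
□□□□□
□□■■□
□■■■□
□■■□■
step 5: □□□□□
□□■□□
□□□■■
□□□□□
□■□■□
■□□□■
□□□□■
step 6: □□□□□
□□□■□
□□□■□
□□■■■
■□□□■
■□□■■
■□□□■
step 7: □□□□■
□□□□□
□□□□□
■□■□□
□■■□□
□■□■□
■□□■□
step 8: □□□□■
□□□□□
□□□□□
□□■□□
■□□■□
■■□■■
■□■■□
step 9: □□□■■
□□□□□
□□□□□
□□□□□
■□□■□
□□□□□
□□■□□
step 10: □□□■□
□□□□□
□□□□□
□□□□□
□□□□□
□□□□□
□□□■□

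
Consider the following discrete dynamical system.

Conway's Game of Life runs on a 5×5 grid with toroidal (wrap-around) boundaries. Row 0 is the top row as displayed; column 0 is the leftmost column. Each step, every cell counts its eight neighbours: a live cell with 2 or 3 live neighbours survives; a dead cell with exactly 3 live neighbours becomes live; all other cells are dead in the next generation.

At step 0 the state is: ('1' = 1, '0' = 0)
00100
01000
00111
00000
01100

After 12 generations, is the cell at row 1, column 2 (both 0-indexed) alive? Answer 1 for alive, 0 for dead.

k=0  00100
01000
00111
00000
01100
k=1  00100
01000
00110
01000
01100
k=2  00100
01010
01100
01010
01100
k=3  00010
01010
11010
10010
01010
k=4  00011
11010
11010
10010
00010
k=5  10010
01010
00010
11010
00110
k=6  01010
00010
11010
01010
10010
k=7  00010
11010
11010
01010
11010
k=8  00010
11010
00010
00010
11010
k=9  00010
00010
00010
00010
00010
k=10  00111
00111
00111
00111
00111
k=11  11000
11000
11000
11000
11000
k=12  00101
00101
00101
00101
00101

1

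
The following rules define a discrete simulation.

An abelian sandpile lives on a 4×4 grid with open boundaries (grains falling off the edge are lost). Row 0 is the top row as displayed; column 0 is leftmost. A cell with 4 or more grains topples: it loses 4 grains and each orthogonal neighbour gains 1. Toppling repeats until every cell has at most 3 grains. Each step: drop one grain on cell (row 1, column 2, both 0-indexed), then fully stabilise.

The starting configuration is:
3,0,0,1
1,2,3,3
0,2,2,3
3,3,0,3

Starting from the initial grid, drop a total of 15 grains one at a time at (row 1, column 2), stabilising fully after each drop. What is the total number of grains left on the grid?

0) 3,0,0,1
1,2,3,3
0,2,2,3
3,3,0,3
1) 3,0,1,2
1,3,2,1
0,3,0,2
3,3,2,0
2) 3,0,1,2
1,3,3,1
0,3,0,2
3,3,2,0
3) 3,1,2,2
2,1,1,2
2,1,2,2
0,1,3,0
4) 3,1,2,2
2,1,2,2
2,1,2,2
0,1,3,0
5) 3,1,2,2
2,1,3,2
2,1,2,2
0,1,3,0
6) 3,1,3,2
2,2,0,3
2,1,3,2
0,1,3,0
7) 3,1,3,2
2,2,1,3
2,1,3,2
0,1,3,0
8) 3,1,3,2
2,2,2,3
2,1,3,2
0,1,3,0
9) 3,1,3,2
2,2,3,3
2,1,3,2
0,1,3,0
10) 3,2,1,0
2,3,3,2
2,2,2,0
0,2,0,2
11) 3,3,2,0
3,0,1,3
2,3,3,0
0,2,0,2
12) 3,3,2,0
3,0,2,3
2,3,3,0
0,2,0,2
13) 3,3,2,0
3,0,3,3
2,3,3,0
0,2,0,2
14) 3,3,3,1
3,2,2,0
3,0,1,2
0,3,1,2
15) 3,3,3,1
3,2,3,0
3,0,1,2
0,3,1,2

30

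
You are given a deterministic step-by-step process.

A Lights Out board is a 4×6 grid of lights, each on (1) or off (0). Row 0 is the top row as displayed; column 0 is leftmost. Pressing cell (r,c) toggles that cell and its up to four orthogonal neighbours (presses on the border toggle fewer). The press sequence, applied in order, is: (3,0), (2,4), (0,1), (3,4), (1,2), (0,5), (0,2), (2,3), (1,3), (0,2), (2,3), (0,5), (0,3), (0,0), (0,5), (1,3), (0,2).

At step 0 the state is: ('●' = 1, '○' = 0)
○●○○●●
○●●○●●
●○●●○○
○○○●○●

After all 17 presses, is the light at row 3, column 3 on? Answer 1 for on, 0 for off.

step 0: ○●○○●●
○●●○●●
●○●●○○
○○○●○●
step 1: ○●○○●●
○●●○●●
○○●●○○
●●○●○●
step 2: ○●○○●●
○●●○○●
○○●○●●
●●○●●●
step 3: ●○●○●●
○○●○○●
○○●○●●
●●○●●●
step 4: ●○●○●●
○○●○○●
○○●○○●
●●○○○○
step 5: ●○○○●●
○●○●○●
○○○○○●
●●○○○○
step 6: ●○○○○○
○●○●○○
○○○○○●
●●○○○○
step 7: ●●●●○○
○●●●○○
○○○○○●
●●○○○○
step 8: ●●●●○○
○●●○○○
○○●●●●
●●○●○○
step 9: ●●●○○○
○●○●●○
○○●○●●
●●○●○○
step 10: ●○○●○○
○●●●●○
○○●○●●
●●○●○○
step 11: ●○○●○○
○●●○●○
○○○●○●
●●○○○○
step 12: ●○○●●●
○●●○●●
○○○●○●
●●○○○○
step 13: ●○●○○●
○●●●●●
○○○●○●
●●○○○○
step 14: ○●●○○●
●●●●●●
○○○●○●
●●○○○○
step 15: ○●●○●○
●●●●●○
○○○●○●
●●○○○○
step 16: ○●●●●○
●●○○○○
○○○○○●
●●○○○○
step 17: ○○○○●○
●●●○○○
○○○○○●
●●○○○○

0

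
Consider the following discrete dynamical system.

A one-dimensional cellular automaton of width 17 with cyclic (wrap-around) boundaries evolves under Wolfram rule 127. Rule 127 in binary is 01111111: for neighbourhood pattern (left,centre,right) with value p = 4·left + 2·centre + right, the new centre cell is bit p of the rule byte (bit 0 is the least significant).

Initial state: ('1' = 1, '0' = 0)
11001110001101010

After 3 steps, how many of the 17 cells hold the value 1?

t=0: 11001110001101010
t=1: 11111011111111111
t=2: 00001110000000000
t=3: 11111011111111111

16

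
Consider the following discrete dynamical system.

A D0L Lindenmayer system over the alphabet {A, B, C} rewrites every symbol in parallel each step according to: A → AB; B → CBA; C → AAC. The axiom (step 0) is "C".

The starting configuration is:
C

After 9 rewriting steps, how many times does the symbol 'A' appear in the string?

k=0  C
k=1  AAC
k=2  ABABAAC
k=3  ABCBAABCBAABABAAC
k=4  ABCBAAACCBAABABCBAAACCBAABABCBAABCBAABABAAC
k=5  ABCBAAACCBAABABABAACAACCBAABABCBAABCBAAACCBAABABABAACAACCBAABABCBAABCBAAACCBAABABCBAAACCBAABABCBAABCBAABABAAC
k=6  ABCBAAACCBAABABABAACAACCBAABABCBAABCBAABCBAABABAACABABAACA…ACAACCBAABABCBAABCBAAACCBAABABCBAAACCBAABABCBAABCBAABABAAC  (len 275)
k=7  ABCBAAACCBAABABABAACAACCBAABABCBAABCBAABCBAABABAACABABAACA…ACAACCBAABABCBAABCBAAACCBAABABCBAAACCBAABABCBAABCBAABABAAC  (len 693)
k=8  ABCBAAACCBAABABABAACAACCBAABABCBAABCBAABCBAABABAACABABAACA…ACAACCBAABABCBAABCBAAACCBAABABCBAAACCBAABABCBAABCBAABABAAC  (len 1747)
k=9  ABCBAAACCBAABABABAACAACCBAABABCBAABCBAABCBAABABAACABABAACA…ACAACCBAABABCBAABCBAAACCBAABABCBAAACCBAABABCBAABCBAABABAAC  (len 4405)

2108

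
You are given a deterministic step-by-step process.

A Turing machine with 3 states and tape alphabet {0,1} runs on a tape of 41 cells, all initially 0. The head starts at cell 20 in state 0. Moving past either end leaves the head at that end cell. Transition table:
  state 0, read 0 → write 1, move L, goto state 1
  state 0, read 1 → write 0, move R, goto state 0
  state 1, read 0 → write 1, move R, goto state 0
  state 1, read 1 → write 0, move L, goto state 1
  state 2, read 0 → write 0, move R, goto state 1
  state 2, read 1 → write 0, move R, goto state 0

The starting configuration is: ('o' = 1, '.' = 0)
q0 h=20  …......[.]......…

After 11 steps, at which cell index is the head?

23

k=0  q0 h=20  …......[.]......…
k=1  q1 h=19  …......[.]o.....…
k=2  q0 h=20  ….....o[o]......…
k=3  q0 h=21  …....o.[.]......…
k=4  q1 h=20  ….....o[.]o.....…
k=5  q0 h=21  …....oo[o]......…
k=6  q0 h=22  …...oo.[.]......…
k=7  q1 h=21  …....oo[.]o.....…
k=8  q0 h=22  …...ooo[o]......…
k=9  q0 h=23  …..ooo.[.]......…
k=10  q1 h=22  …...ooo[.]o.....…
k=11  q0 h=23  …..oooo[o]......…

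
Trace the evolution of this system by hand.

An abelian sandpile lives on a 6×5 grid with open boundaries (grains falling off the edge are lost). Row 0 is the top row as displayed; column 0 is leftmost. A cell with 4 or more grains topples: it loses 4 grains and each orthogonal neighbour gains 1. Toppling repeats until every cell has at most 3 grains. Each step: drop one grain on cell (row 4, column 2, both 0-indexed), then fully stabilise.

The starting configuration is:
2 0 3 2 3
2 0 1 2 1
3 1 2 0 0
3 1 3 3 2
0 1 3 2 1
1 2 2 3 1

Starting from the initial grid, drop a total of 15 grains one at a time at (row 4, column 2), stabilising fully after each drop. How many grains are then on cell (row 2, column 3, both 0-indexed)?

[0] 2 0 3 2 3
2 0 1 2 1
3 1 2 0 0
3 1 3 3 2
0 1 3 2 1
1 2 2 3 1
[1] 2 0 3 2 3
2 0 1 2 1
3 1 3 1 0
3 2 1 1 3
0 2 3 1 2
1 3 0 1 2
[2] 2 0 3 2 3
2 0 1 2 1
3 1 3 1 0
3 2 2 1 3
0 3 0 2 2
1 3 1 1 2
[3] 2 0 3 2 3
2 0 1 2 1
3 1 3 1 0
3 2 2 1 3
0 3 1 2 2
1 3 1 1 2
[4] 2 0 3 2 3
2 0 1 2 1
3 1 3 1 0
3 2 2 1 3
0 3 2 2 2
1 3 1 1 2
[5] 2 0 3 2 3
2 0 1 2 1
3 1 3 1 0
3 2 2 1 3
0 3 3 2 2
1 3 1 1 2
[6] 2 0 3 2 3
2 0 1 2 1
3 1 3 1 0
3 3 3 1 3
1 1 1 3 2
2 0 3 1 2
[7] 2 0 3 2 3
2 0 1 2 1
3 1 3 1 0
3 3 3 1 3
1 1 2 3 2
2 0 3 1 2
[8] 2 0 3 2 3
2 0 1 2 1
3 1 3 1 0
3 3 3 1 3
1 1 3 3 2
2 0 3 1 2
[9] 2 0 3 2 3
3 1 2 2 1
1 0 1 2 0
1 2 2 3 3
2 3 3 0 3
2 1 0 3 2
[10] 2 0 3 2 3
3 1 2 2 1
1 0 1 2 0
1 3 3 3 3
3 0 1 1 3
2 2 1 3 2
[11] 2 0 3 2 3
3 1 2 2 1
1 0 1 2 0
1 3 3 3 3
3 0 2 1 3
2 2 1 3 2
[12] 2 0 3 2 3
3 1 2 2 1
1 0 1 2 0
1 3 3 3 3
3 0 3 1 3
2 2 1 3 2
[13] 2 0 3 2 3
3 1 2 2 1
1 1 2 3 1
2 0 2 2 1
3 2 2 1 2
2 2 3 1 0
[14] 2 0 3 2 3
3 1 2 2 1
1 1 2 3 1
2 0 2 2 1
3 2 3 1 2
2 2 3 1 0
[15] 2 0 3 2 3
3 1 2 2 1
1 1 2 3 1
2 0 3 2 1
3 3 1 2 2
2 3 0 2 0

3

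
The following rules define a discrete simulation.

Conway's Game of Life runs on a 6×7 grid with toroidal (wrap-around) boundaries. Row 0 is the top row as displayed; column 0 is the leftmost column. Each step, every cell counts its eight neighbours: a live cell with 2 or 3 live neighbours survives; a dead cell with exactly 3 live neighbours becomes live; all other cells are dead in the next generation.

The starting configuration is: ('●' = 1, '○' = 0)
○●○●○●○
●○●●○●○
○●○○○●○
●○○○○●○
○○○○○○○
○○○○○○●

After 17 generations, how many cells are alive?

t=0: ○●○●○●○
●○●●○●○
○●○○○●○
●○○○○●○
○○○○○○○
○○○○○○●
t=1: ●●○●○●○
●○○●○●○
●●●○○●○
○○○○○○●
○○○○○○●
○○○○○○○
t=2: ●●●○○○○
○○○●○●○
●●●○●●○
○●○○○●●
○○○○○○○
●○○○○○●
t=3: ●●●○○○○
○○○●○●○
●●●●○○○
○●●○●●●
○○○○○●○
●○○○○○●
t=4: ●●●○○○○
○○○●●○●
●○○○○○○
○○○○●●●
○●○○●○○
●○○○○○●
t=5: ○●●●○●○
○○●●○○●
●○○●○○○
●○○○●●●
○○○○●○○
○○●○○○●
t=6: ●●○○●●●
●○○○○○●
●●●●○○○
●○○●●●●
●○○●●○○
○●●○●●○
t=7: ○○●●●○○
○○○●●○○
○○●●○○○
○○○○○●○
●○○○○○○
○○●○○○○
t=8: ○○●○●○○
○○○○○○○
○○●●○○○
○○○○○○○
○○○○○○○
○●●○○○○
t=9: ○●●●○○○
○○●○○○○
○○○○○○○
○○○○○○○
○○○○○○○
○●●●○○○
t=10: ○○○○○○○
○●●●○○○
○○○○○○○
○○○○○○○
○○●○○○○
○●○●○○○
t=11: ○●○●○○○
○○●○○○○
○○●○○○○
○○○○○○○
○○●○○○○
○○●○○○○
t=12: ○●○●○○○
○●●●○○○
○○○○○○○
○○○○○○○
○○○○○○○
○●●●○○○
t=13: ●○○○●○○
○●○●○○○
○○●○○○○
○○○○○○○
○○●○○○○
○●○●○○○
t=14: ●●○●●○○
○●●●○○○
○○●○○○○
○○○○○○○
○○●○○○○
○●●●○○○
t=15: ●○○○●○○
●○○○●○○
○●●●○○○
○○○○○○○
○●●●○○○
●○○○●○○
t=16: ●●○●●●●
●○●○●○○
○●●●○○○
○○○○○○○
○●●●○○○
●○●○●○○
t=17: ○○○○○○○
○○○○○○○
○●●●○○○
○○○○○○○
○●●●○○○
○○○○○○○

6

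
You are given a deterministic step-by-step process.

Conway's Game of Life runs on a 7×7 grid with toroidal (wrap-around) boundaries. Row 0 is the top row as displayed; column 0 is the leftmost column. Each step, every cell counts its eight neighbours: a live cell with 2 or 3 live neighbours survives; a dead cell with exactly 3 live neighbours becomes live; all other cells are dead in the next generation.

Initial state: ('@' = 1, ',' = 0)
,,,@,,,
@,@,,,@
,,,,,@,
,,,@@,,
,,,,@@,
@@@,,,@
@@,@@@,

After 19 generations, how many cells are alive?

gen 0: ,,,@,,,
@,@,,,@
,,,,,@,
,,,@@,,
,,,,@@,
@@@,,,@
@@,@@@,
gen 1: ,,,@,@,
,,,,,,@
,,,@@@@
,,,@,,,
@@@,@@@
,,@,,,,
,,,@@@,
gen 2: ,,,@,@@
,,,@,,@
,,,@@@@
,@,,,,,
@@@,@@@
@,@,,,,
,,@@,@,
gen 3: ,,,@,@@
@,@@,,,
@,@@@@@
,@,,,,,
,,@@,@@
@,,,,,,
,@@@,@,
gen 4: @,,,,@@
@,,,,,,
@,,,@@@
,@,,,,,
@@@,,,@
@,,,,@,
@@@@,@,
gen 5: ,,@,@@,
,@,,@,,
@@,,,@@
,,@,,,,
,,@,,,@
,,,@@@,
,,@,,@,
gen 6: ,@@,@@,
,@@@@,,
@@@,,@@
,,@,,@,
,,@,@@,
,,@@@@@
,,@,,,@
gen 7: @,,,@@,
,,,,,,,
@,,,,@@
@,@,,,,
,@@,,,,
,@@,,,@
@,,,,,@
gen 8: @,,,,@,
@,,,@,,
@@,,,,@
@,@,,,,
,,,@,,,
,,@,,,@
,,,,,,,
gen 9: ,,,,,,@
,,,,,@,
,,,,,,@
@,@,,,@
,@@@,,,
,,,,,,,
,,,,,,@
gen 10: ,,,,,@@
,,,,,@@
@,,,,@@
@,@@,,@
@@@@,,,
,,@,,,,
,,,,,,,
gen 11: ,,,,,@@
,,,,@,,
,@,,@,,
,,,@@@,
@,,,,,@
,,@@,,,
,,,,,,,
gen 12: ,,,,,@,
,,,,@,,
,,,,,,,
@,,@@@@
,,@,,@@
,,,,,,,
,,,,,,,
gen 13: ,,,,,,,
,,,,,,,
,,,@,,@
@,,@@,,
@,,@,,,
,,,,,,,
,,,,,,,
gen 14: ,,,,,,,
,,,,,,,
,,,@@,,
@,@@@,@
,,,@@,,
,,,,,,,
,,,,,,,
gen 15: ,,,,,,,
,,,,,,,
,,@,@@,
,,@,,,,
,,@,@@,
,,,,,,,
,,,,,,,
gen 16: ,,,,,,,
,,,,,,,
,,,@,,,
,@@,,,,
,,,@,,,
,,,,,,,
,,,,,,,
gen 17: ,,,,,,,
,,,,,,,
,,@,,,,
,,@@,,,
,,@,,,,
,,,,,,,
,,,,,,,
gen 18: ,,,,,,,
,,,,,,,
,,@@,,,
,@@@,,,
,,@@,,,
,,,,,,,
,,,,,,,
gen 19: ,,,,,,,
,,,,,,,
,@,@,,,
,@,,@,,
,@,@,,,
,,,,,,,
,,,,,,,

6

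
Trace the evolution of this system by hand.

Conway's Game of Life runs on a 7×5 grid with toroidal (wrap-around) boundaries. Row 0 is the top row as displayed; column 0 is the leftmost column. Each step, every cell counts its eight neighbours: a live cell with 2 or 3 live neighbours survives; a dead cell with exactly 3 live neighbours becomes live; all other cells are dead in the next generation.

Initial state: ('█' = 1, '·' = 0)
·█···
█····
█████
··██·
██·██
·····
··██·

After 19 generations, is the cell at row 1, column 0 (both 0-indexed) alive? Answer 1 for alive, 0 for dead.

0

step 0: ·█···
█····
█████
··██·
██·██
·····
··██·
step 1: ·██··
···█·
█····
·····
██·██
██···
··█··
step 2: ·███·
·██··
·····
·█···
·██·█
···█·
█·█··
step 3: █··█·
·█·█·
·██··
███··
████·
█··██
····█
step 4: █·██·
██·██
···█·
····█
·····
·····
·····
step 5: █·██·
██···
··██·
·····
·····
·····
·····
step 6: █·█·█
█····
·██··
·····
·····
·····
·····
step 7: ██··█
█·███
·█···
·····
·····
·····
·····
step 8: ·██··
··██·
█████
·····
·····
·····
█····
step 9: ·███·
·····
██··█
█████
·····
·····
·█···
step 10: ·██··
···██
·····
··██·
█████
·····
·█···
step 11: ████·
··██·
··█·█
█····
██··█
···██
·██··
step 12: █···█
█····
·██·█
···█·
·█·█·
···██
·····
step 13: █···█
···█·
█████
██·██
···█·
··███
█··█·
step 14: █··█·
·····
·····
·····
·█···
··█··
███··
step 15: █·█·█
·····
·····
·····
·····
█·█··
█·███
step 16: █·█··
·····
·····
·····
·····
█·█··
··█··
step 17: ·█···
·····
·····
·····
·····
·█···
··██·
step 18: ··█··
·····
·····
·····
·····
··█··
·██··
step 19: ·██··
·····
·····
·····
·····
·██··
·███·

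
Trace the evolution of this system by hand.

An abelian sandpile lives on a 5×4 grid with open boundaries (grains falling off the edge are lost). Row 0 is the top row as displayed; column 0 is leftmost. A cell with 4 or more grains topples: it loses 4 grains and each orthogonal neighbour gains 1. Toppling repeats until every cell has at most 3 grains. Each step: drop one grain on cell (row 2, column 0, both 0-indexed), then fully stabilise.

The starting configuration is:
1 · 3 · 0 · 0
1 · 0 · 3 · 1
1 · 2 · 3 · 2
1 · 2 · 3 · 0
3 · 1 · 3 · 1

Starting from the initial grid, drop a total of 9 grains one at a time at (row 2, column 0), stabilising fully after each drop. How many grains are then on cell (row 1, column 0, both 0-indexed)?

0

t=0: 1 · 3 · 0 · 0
1 · 0 · 3 · 1
1 · 2 · 3 · 2
1 · 2 · 3 · 0
3 · 1 · 3 · 1
t=1: 1 · 3 · 0 · 0
1 · 0 · 3 · 1
2 · 2 · 3 · 2
1 · 2 · 3 · 0
3 · 1 · 3 · 1
t=2: 1 · 3 · 0 · 0
1 · 0 · 3 · 1
3 · 2 · 3 · 2
1 · 2 · 3 · 0
3 · 1 · 3 · 1
t=3: 1 · 3 · 0 · 0
2 · 0 · 3 · 1
0 · 3 · 3 · 2
2 · 2 · 3 · 0
3 · 1 · 3 · 1
t=4: 1 · 3 · 0 · 0
2 · 0 · 3 · 1
1 · 3 · 3 · 2
2 · 2 · 3 · 0
3 · 1 · 3 · 1
t=5: 1 · 3 · 0 · 0
2 · 0 · 3 · 1
2 · 3 · 3 · 2
2 · 2 · 3 · 0
3 · 1 · 3 · 1
t=6: 1 · 3 · 0 · 0
2 · 0 · 3 · 1
3 · 3 · 3 · 2
2 · 2 · 3 · 0
3 · 1 · 3 · 1
t=7: 1 · 3 · 1 · 0
3 · 2 · 0 · 2
2 · 2 · 2 · 3
1 · 2 · 2 · 1
1 · 0 · 1 · 2
t=8: 1 · 3 · 1 · 0
3 · 2 · 0 · 2
3 · 2 · 2 · 3
1 · 2 · 2 · 1
1 · 0 · 1 · 2
t=9: 2 · 3 · 1 · 0
0 · 3 · 0 · 2
1 · 3 · 2 · 3
2 · 2 · 2 · 1
1 · 0 · 1 · 2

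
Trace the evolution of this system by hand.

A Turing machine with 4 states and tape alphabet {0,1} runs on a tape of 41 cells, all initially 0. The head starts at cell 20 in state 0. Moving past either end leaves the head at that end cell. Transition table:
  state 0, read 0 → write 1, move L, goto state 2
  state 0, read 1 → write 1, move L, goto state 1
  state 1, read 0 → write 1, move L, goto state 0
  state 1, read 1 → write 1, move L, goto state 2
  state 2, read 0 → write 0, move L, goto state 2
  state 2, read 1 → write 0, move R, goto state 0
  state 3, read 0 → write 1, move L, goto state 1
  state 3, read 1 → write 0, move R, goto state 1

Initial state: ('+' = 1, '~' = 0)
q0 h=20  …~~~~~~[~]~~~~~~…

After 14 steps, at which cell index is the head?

6

k=0  q0 h=20  …~~~~~~[~]~~~~~~…
k=1  q2 h=19  …~~~~~~[~]+~~~~~…
k=2  q2 h=18  …~~~~~~[~]~+~~~~…
k=3  q2 h=17  …~~~~~~[~]~~+~~~…
k=4  q2 h=16  …~~~~~~[~]~~~+~~…
k=5  q2 h=15  …~~~~~~[~]~~~~+~…
k=6  q2 h=14  …~~~~~~[~]~~~~~+…
k=7  q2 h=13  …~~~~~~[~]~~~~~~…
k=8  q2 h=12  …~~~~~~[~]~~~~~~…
k=9  q2 h=11  …~~~~~~[~]~~~~~~…
k=10  q2 h=10  …~~~~~~[~]~~~~~~…
k=11  q2 h= 9  …~~~~~~[~]~~~~~~…
k=12  q2 h= 8  …~~~~~~[~]~~~~~~…
k=13  q2 h= 7  …~~~~~~[~]~~~~~~…
k=14  q2 h= 6  |~~~~~~[~]~~~~~~…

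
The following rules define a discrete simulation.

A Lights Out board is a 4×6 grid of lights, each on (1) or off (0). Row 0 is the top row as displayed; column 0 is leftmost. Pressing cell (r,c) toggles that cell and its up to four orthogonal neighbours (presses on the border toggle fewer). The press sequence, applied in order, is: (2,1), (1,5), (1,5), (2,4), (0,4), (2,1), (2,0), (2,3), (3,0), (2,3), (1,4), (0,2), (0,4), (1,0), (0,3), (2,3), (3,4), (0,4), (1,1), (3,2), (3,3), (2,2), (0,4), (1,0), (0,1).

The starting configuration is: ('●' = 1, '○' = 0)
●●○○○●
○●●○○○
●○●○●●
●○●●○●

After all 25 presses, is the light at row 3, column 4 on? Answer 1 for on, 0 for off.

1

gen 0: ●●○○○●
○●●○○○
●○●○●●
●○●●○●
gen 1: ●●○○○●
○○●○○○
○●○○●●
●●●●○●
gen 2: ●●○○○○
○○●○●●
○●○○●○
●●●●○●
gen 3: ●●○○○●
○○●○○○
○●○○●●
●●●●○●
gen 4: ●●○○○●
○○●○●○
○●○●○○
●●●●●●
gen 5: ●●○●●○
○○●○○○
○●○●○○
●●●●●●
gen 6: ●●○●●○
○●●○○○
●○●●○○
●○●●●●
gen 7: ●●○●●○
●●●○○○
○●●●○○
○○●●●●
gen 8: ●●○●●○
●●●●○○
○●○○●○
○○●○●●
gen 9: ●●○●●○
●●●●○○
●●○○●○
●●●○●●
gen 10: ●●○●●○
●●●○○○
●●●●○○
●●●●●●
gen 11: ●●○●○○
●●●●●●
●●●●●○
●●●●●●
gen 12: ●○●○○○
●●○●●●
●●●●●○
●●●●●●
gen 13: ●○●●●●
●●○●○●
●●●●●○
●●●●●●
gen 14: ○○●●●●
○○○●○●
○●●●●○
●●●●●●
gen 15: ○○○○○●
○○○○○●
○●●●●○
●●●●●●
gen 16: ○○○○○●
○○○●○●
○●○○○○
●●●○●●
gen 17: ○○○○○●
○○○●○●
○●○○●○
●●●●○○
gen 18: ○○○●●○
○○○●●●
○●○○●○
●●●●○○
gen 19: ○●○●●○
●●●●●●
○○○○●○
●●●●○○
gen 20: ○●○●●○
●●●●●●
○○●○●○
●○○○○○
gen 21: ○●○●●○
●●●●●●
○○●●●○
●○●●●○
gen 22: ○●○●●○
●●○●●●
○●○○●○
●○○●●○
gen 23: ○●○○○●
●●○●○●
○●○○●○
●○○●●○
gen 24: ●●○○○●
○○○●○●
●●○○●○
●○○●●○
gen 25: ○○●○○●
○●○●○●
●●○○●○
●○○●●○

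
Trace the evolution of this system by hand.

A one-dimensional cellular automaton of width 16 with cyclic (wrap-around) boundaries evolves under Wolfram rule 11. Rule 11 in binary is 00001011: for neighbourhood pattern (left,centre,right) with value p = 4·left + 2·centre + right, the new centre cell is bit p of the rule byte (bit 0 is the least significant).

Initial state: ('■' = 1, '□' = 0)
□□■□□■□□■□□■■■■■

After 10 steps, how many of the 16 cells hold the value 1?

8

k=0  □□■□□■□□■□□■■■■■
k=1  □■□□■□□■□□■■□□□□
k=2  ■□□■□□■□□■■□□■■■
k=3  □□■□□■□□■■□□■■□□
k=4  ■■□□■□□■■□□■■□□■
k=5  □□□■□□■■□□■■□□■■
k=6  □■■□□■■□□■■□□■■□
k=7  ■■□□■■□□■■□□■■□□
k=8  ■□□■■□□■■□□■■□□■
k=9  □□■■□□■■□□■■□□■■
k=10  □■■□□■■□□■■□□■■□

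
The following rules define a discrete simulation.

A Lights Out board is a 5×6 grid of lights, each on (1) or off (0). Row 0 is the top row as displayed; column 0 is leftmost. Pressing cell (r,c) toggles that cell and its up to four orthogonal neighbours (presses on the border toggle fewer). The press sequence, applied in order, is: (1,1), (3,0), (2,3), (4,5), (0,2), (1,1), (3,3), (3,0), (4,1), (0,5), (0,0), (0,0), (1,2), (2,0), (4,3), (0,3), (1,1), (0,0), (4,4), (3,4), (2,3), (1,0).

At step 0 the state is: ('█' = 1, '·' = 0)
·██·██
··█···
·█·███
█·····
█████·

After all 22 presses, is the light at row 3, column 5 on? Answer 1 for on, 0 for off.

0) ·██·██
··█···
·█·███
█·····
█████·
1) ··█·██
██····
···███
█·····
█████·
2) ··█·██
██····
█··███
·█····
·████·
3) ··█·██
██·█··
█·█··█
·█·█··
·████·
4) ··█·██
██·█··
█·█··█
·█·█·█
·███·█
5) ·█·███
████··
█·█··█
·█·█·█
·███·█
6) ···███
···█··
███··█
·█·█·█
·███·█
7) ···███
···█··
████·█
·██·██
·██··█
8) ···███
···█··
·███·█
█·█·██
███··█
9) ···███
···█··
·███·█
███·██
·····█
10) ···█··
···█·█
·███·█
███·██
·····█
11) ██·█··
█··█·█
·███·█
███·██
·····█
12) ···█··
···█·█
·███·█
███·██
·····█
13) ··██··
·██··█
·█·█·█
███·██
·····█
14) ··██··
███··█
█··█·█
·██·██
·····█
15) ··██··
███··█
█··█·█
·█████
··████
16) ····█·
████·█
█··█·█
·█████
··████
17) ·█··█·
···█·█
██·█·█
·█████
··████
18) █···█·
█··█·█
██·█·█
·█████
··████
19) █···█·
█··█·█
██·█·█
·███·█
··█···
20) █···█·
█··█·█
██·███
·██·█·
··█·█·
21) █···█·
█····█
███··█
·████·
··█·█·
22) ····█·
·█···█
·██··█
·████·
··█·█·

0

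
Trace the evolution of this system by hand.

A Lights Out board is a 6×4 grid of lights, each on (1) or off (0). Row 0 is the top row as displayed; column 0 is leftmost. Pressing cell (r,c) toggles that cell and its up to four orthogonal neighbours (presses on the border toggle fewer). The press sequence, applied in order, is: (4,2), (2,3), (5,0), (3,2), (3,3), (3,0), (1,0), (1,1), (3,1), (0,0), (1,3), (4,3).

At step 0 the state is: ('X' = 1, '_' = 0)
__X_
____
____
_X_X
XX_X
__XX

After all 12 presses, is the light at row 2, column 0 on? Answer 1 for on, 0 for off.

0

k=0  __X_
____
____
_X_X
XX_X
__XX
k=1  __X_
____
____
_XXX
X_X_
___X
k=2  __X_
___X
__XX
_XX_
X_X_
___X
k=3  __X_
___X
__XX
_XX_
__X_
XX_X
k=4  __X_
___X
___X
___X
____
XX_X
k=5  __X_
___X
____
__X_
___X
XX_X
k=6  __X_
___X
X___
XXX_
X__X
XX_X
k=7  X_X_
XX_X
____
XXX_
X__X
XX_X
k=8  XXX_
__XX
_X__
XXX_
X__X
XX_X
k=9  XXX_
__XX
____
____
XX_X
XX_X
k=10  __X_
X_XX
____
____
XX_X
XX_X
k=11  __XX
X___
___X
____
XX_X
XX_X
k=12  __XX
X___
___X
___X
XXX_
XX__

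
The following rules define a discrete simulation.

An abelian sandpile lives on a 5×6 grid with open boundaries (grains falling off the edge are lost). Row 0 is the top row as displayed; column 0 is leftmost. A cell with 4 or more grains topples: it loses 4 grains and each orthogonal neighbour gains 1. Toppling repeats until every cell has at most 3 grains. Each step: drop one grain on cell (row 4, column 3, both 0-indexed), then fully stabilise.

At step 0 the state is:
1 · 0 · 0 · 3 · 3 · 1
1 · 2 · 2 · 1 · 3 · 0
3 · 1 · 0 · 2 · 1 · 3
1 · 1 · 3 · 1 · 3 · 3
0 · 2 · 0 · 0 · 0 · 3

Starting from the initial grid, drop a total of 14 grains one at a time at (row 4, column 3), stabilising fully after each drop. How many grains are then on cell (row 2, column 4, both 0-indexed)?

3

0) 1 · 0 · 0 · 3 · 3 · 1
1 · 2 · 2 · 1 · 3 · 0
3 · 1 · 0 · 2 · 1 · 3
1 · 1 · 3 · 1 · 3 · 3
0 · 2 · 0 · 0 · 0 · 3
1) 1 · 0 · 0 · 3 · 3 · 1
1 · 2 · 2 · 1 · 3 · 0
3 · 1 · 0 · 2 · 1 · 3
1 · 1 · 3 · 1 · 3 · 3
0 · 2 · 0 · 1 · 0 · 3
2) 1 · 0 · 0 · 3 · 3 · 1
1 · 2 · 2 · 1 · 3 · 0
3 · 1 · 0 · 2 · 1 · 3
1 · 1 · 3 · 1 · 3 · 3
0 · 2 · 0 · 2 · 0 · 3
3) 1 · 0 · 0 · 3 · 3 · 1
1 · 2 · 2 · 1 · 3 · 0
3 · 1 · 0 · 2 · 1 · 3
1 · 1 · 3 · 1 · 3 · 3
0 · 2 · 0 · 3 · 0 · 3
4) 1 · 0 · 0 · 3 · 3 · 1
1 · 2 · 2 · 1 · 3 · 0
3 · 1 · 0 · 2 · 1 · 3
1 · 1 · 3 · 2 · 3 · 3
0 · 2 · 1 · 0 · 1 · 3
5) 1 · 0 · 0 · 3 · 3 · 1
1 · 2 · 2 · 1 · 3 · 0
3 · 1 · 0 · 2 · 1 · 3
1 · 1 · 3 · 2 · 3 · 3
0 · 2 · 1 · 1 · 1 · 3
6) 1 · 0 · 0 · 3 · 3 · 1
1 · 2 · 2 · 1 · 3 · 0
3 · 1 · 0 · 2 · 1 · 3
1 · 1 · 3 · 2 · 3 · 3
0 · 2 · 1 · 2 · 1 · 3
7) 1 · 0 · 0 · 3 · 3 · 1
1 · 2 · 2 · 1 · 3 · 0
3 · 1 · 0 · 2 · 1 · 3
1 · 1 · 3 · 2 · 3 · 3
0 · 2 · 1 · 3 · 1 · 3
8) 1 · 0 · 0 · 3 · 3 · 1
1 · 2 · 2 · 1 · 3 · 0
3 · 1 · 0 · 2 · 1 · 3
1 · 1 · 3 · 3 · 3 · 3
0 · 2 · 2 · 0 · 2 · 3
9) 1 · 0 · 0 · 3 · 3 · 1
1 · 2 · 2 · 1 · 3 · 0
3 · 1 · 0 · 2 · 1 · 3
1 · 1 · 3 · 3 · 3 · 3
0 · 2 · 2 · 1 · 2 · 3
10) 1 · 0 · 0 · 3 · 3 · 1
1 · 2 · 2 · 1 · 3 · 0
3 · 1 · 0 · 2 · 1 · 3
1 · 1 · 3 · 3 · 3 · 3
0 · 2 · 2 · 2 · 2 · 3
11) 1 · 0 · 0 · 3 · 3 · 1
1 · 2 · 2 · 1 · 3 · 0
3 · 1 · 0 · 2 · 1 · 3
1 · 1 · 3 · 3 · 3 · 3
0 · 2 · 2 · 3 · 2 · 3
12) 1 · 0 · 0 · 3 · 3 · 1
1 · 2 · 2 · 1 · 3 · 1
3 · 1 · 1 · 3 · 3 · 0
1 · 2 · 1 · 2 · 2 · 2
0 · 3 · 0 · 3 · 1 · 1
13) 1 · 0 · 0 · 3 · 3 · 1
1 · 2 · 2 · 1 · 3 · 1
3 · 1 · 1 · 3 · 3 · 0
1 · 2 · 1 · 3 · 2 · 2
0 · 3 · 1 · 0 · 2 · 1
14) 1 · 0 · 0 · 3 · 3 · 1
1 · 2 · 2 · 1 · 3 · 1
3 · 1 · 1 · 3 · 3 · 0
1 · 2 · 1 · 3 · 2 · 2
0 · 3 · 1 · 1 · 2 · 1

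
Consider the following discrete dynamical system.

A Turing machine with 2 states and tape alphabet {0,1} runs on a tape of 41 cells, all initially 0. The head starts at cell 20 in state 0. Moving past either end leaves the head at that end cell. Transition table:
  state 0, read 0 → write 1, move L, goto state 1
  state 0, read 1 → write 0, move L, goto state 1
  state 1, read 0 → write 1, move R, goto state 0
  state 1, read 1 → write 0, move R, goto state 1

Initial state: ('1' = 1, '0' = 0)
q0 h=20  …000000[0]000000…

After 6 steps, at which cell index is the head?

20

step 0: q0 h=20  …000000[0]000000…
step 1: q1 h=19  …000000[0]100000…
step 2: q0 h=20  …000001[1]000000…
step 3: q1 h=19  …000000[1]000000…
step 4: q1 h=20  …000000[0]000000…
step 5: q0 h=21  …000001[0]000000…
step 6: q1 h=20  …000000[1]100000…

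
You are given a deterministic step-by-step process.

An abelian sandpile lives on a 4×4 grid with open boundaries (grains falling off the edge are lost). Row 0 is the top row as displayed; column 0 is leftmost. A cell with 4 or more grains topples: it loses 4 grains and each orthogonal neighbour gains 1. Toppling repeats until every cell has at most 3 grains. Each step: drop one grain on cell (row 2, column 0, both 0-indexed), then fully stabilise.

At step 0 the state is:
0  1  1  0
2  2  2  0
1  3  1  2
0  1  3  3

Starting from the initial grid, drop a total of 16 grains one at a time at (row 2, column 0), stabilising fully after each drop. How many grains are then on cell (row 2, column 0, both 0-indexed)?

[0] 0  1  1  0
2  2  2  0
1  3  1  2
0  1  3  3
[1] 0  1  1  0
2  2  2  0
2  3  1  2
0  1  3  3
[2] 0  1  1  0
2  2  2  0
3  3  1  2
0  1  3  3
[3] 0  1  1  0
3  3  2  0
1  0  2  2
1  2  3  3
[4] 0  1  1  0
3  3  2  0
2  0  2  2
1  2  3  3
[5] 0  1  1  0
3  3  2  0
3  0  2  2
1  2  3  3
[6] 1  2  1  0
1  0  3  0
1  2  2  2
2  2  3  3
[7] 1  2  1  0
1  0  3  0
2  2  2  2
2  2  3  3
[8] 1  2  1  0
1  0  3  0
3  2  2  2
2  2  3  3
[9] 1  2  1  0
2  0  3  0
0  3  2  2
3  2  3  3
[10] 1  2  1  0
2  0  3  0
1  3  2  2
3  2  3  3
[11] 1  2  1  0
2  0  3  0
2  3  2  2
3  2  3  3
[12] 1  2  1  0
2  0  3  0
3  3  2  2
3  2  3  3
[13] 1  2  2  0
3  2  0  2
2  2  2  0
1  1  2  1
[14] 1  2  2  0
3  2  0  2
3  2  2  0
1  1  2  1
[15] 2  2  2  0
0  3  0  2
1  3  2  0
2  1  2  1
[16] 2  2  2  0
0  3  0  2
2  3  2  0
2  1  2  1

2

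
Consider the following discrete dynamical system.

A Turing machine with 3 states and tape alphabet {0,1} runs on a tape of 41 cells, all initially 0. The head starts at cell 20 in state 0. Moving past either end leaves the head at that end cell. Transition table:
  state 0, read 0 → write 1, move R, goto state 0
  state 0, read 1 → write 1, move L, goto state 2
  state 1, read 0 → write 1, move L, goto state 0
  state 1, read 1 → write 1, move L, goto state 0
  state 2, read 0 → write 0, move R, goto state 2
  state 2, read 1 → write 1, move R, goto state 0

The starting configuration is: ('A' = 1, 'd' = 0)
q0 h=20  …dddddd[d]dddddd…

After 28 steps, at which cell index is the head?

step 0: q0 h=20  …dddddd[d]dddddd…
step 1: q0 h=21  …dddddA[d]dddddd…
step 2: q0 h=22  …ddddAA[d]dddddd…
step 3: q0 h=23  …dddAAA[d]dddddd…
step 4: q0 h=24  …ddAAAA[d]dddddd…
step 5: q0 h=25  …dAAAAA[d]dddddd…
step 6: q0 h=26  …AAAAAA[d]dddddd…
step 7: q0 h=27  …AAAAAA[d]dddddd…
step 8: q0 h=28  …AAAAAA[d]dddddd…
step 9: q0 h=29  …AAAAAA[d]dddddd…
step 10: q0 h=30  …AAAAAA[d]dddddd…
step 11: q0 h=31  …AAAAAA[d]dddddd…
step 12: q0 h=32  …AAAAAA[d]dddddd…
step 13: q0 h=33  …AAAAAA[d]dddddd…
step 14: q0 h=34  …AAAAAA[d]dddddd|
step 15: q0 h=35  …AAAAAA[d]ddddd|
step 16: q0 h=36  …AAAAAA[d]dddd|
step 17: q0 h=37  …AAAAAA[d]ddd|
step 18: q0 h=38  …AAAAAA[d]dd|
step 19: q0 h=39  …AAAAAA[d]d|
step 20: q0 h=40  …AAAAAA[d]|
step 21: q0 h=40  …AAAAAA[A]|
step 22: q2 h=39  …AAAAAA[A]A|
step 23: q0 h=40  …AAAAAA[A]|
step 24: q2 h=39  …AAAAAA[A]A|
step 25: q0 h=40  …AAAAAA[A]|
step 26: q2 h=39  …AAAAAA[A]A|
step 27: q0 h=40  …AAAAAA[A]|
step 28: q2 h=39  …AAAAAA[A]A|

39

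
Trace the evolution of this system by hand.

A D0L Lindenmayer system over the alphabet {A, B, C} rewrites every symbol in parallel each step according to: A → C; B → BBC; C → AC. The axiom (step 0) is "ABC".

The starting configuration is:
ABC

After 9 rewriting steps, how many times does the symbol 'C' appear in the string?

969

step 0: ABC
step 1: CBBCAC
step 2: ACBBCBBCACCAC
step 3: CACBBCBBCACBBCBBCACCACACCAC
step 4: ACCACBBCBBCACBBCBBCACCACBBCBBCACBBCBBCACCACACCACCACACCAC
step 5: CACACCACBBCBBCACBBCBBCACCACBBCBBCACBBCBBCACCACACCACBBCBBCACBBCBBCACCACBBCBBCACBBCBBCACCACACCACCACACCACACCACCACACCAC
step 6: ACCACCACACCACBBCBBCACBBCBBCACCACBBCBBCACBBCBBCACCACACCACBB…BBCBBCACCACACCACCACACCACACCACCACACCACCACACCACACCACCACACCAC  (len 235)
step 7: CACACCACACCACCACACCACBBCBBCACBBCBBCACCACBBCBBCACBBCBBCACCA…CACCACACCACACCACCACACCACACCACCACACCACCACACCACACCACCACACCAC  (len 478)
step 8: ACCACCACACCACCACACCACACCACCACACCACBBCBBCACBBCBBCACCACBBCBB…CACCACACCACACCACCACACCACACCACCACACCACCACACCACACCACCACACCAC  (len 969)
step 9: CACACCACACCACCACACCACACCACCACACCACCACACCACACCACCACACCACBBC…CACCACACCACACCACCACACCACACCACCACACCACCACACCACACCACCACACCAC  (len 1959)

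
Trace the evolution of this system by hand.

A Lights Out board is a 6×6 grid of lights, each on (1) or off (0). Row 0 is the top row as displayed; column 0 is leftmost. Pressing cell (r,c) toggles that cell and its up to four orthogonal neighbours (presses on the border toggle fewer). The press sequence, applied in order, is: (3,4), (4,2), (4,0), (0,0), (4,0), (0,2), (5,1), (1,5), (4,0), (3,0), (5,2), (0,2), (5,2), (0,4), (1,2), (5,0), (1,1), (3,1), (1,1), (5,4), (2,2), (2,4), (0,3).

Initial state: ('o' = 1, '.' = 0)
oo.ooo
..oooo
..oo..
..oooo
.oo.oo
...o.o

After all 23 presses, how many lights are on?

t=0: oo.ooo
..oooo
..oo..
..oooo
.oo.oo
...o.o
t=1: oo.ooo
..oooo
..ooo.
..o...
.oo..o
...o.o
t=2: oo.ooo
..oooo
..ooo.
......
...o.o
..oo.o
t=3: oo.ooo
..oooo
..ooo.
o.....
oo.o.o
o.oo.o
t=4: ...ooo
o.oooo
..ooo.
o.....
oo.o.o
o.oo.o
t=5: ...ooo
o.oooo
..ooo.
......
...o.o
..oo.o
t=6: .oo.oo
o..ooo
..ooo.
......
...o.o
..oo.o
t=7: .oo.oo
o..ooo
..ooo.
......
.o.o.o
oo.o.o
t=8: .oo.o.
o..o..
..oooo
......
.o.o.o
oo.o.o
t=9: .oo.o.
o..o..
..oooo
o.....
o..o.o
.o.o.o
t=10: .oo.o.
o..o..
o.oooo
.o....
...o.o
.o.o.o
t=11: .oo.o.
o..o..
o.oooo
.o....
..oo.o
..o..o
t=12: ...oo.
o.oo..
o.oooo
.o....
..oo.o
..o..o
t=13: ...oo.
o.oo..
o.oooo
.o....
...o.o
.o.o.o
t=14: .....o
o.ooo.
o.oooo
.o....
...o.o
.o.o.o
t=15: ..o..o
oo..o.
o..ooo
.o....
...o.o
.o.o.o
t=16: ..o..o
oo..o.
o..ooo
.o....
o..o.o
o..o.o
t=17: .oo..o
..o.o.
oo.ooo
.o....
o..o.o
o..o.o
t=18: .oo..o
..o.o.
o..ooo
o.o...
oo.o.o
o..o.o
t=19: ..o..o
oo..o.
oo.ooo
o.o...
oo.o.o
o..o.o
t=20: ..o..o
oo..o.
oo.ooo
o.o...
oo.ooo
o...o.
t=21: ..o..o
ooo.o.
o.o.oo
o.....
oo.ooo
o...o.
t=22: ..o..o
ooo...
o.oo..
o...o.
oo.ooo
o...o.
t=23: ...ooo
oooo..
o.oo..
o...o.
oo.ooo
o...o.

19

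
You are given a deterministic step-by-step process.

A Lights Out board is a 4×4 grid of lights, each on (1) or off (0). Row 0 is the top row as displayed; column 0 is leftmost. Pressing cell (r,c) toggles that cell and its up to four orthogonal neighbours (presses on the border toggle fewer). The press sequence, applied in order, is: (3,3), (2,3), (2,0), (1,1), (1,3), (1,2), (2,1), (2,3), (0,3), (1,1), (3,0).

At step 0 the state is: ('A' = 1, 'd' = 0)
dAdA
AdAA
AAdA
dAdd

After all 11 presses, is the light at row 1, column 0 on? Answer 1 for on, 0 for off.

0

gen 0: dAdA
AdAA
AAdA
dAdd
gen 1: dAdA
AdAA
AAdd
dAAA
gen 2: dAdA
AdAd
AAAA
dAAd
gen 3: dAdA
ddAd
ddAA
AAAd
gen 4: dddA
AAdd
dAAA
AAAd
gen 5: dddd
AAAA
dAAd
AAAd
gen 6: ddAd
Addd
dAdd
AAAd
gen 7: ddAd
AAdd
AdAd
AdAd
gen 8: ddAd
AAdA
AddA
AdAA
gen 9: dddA
AAdd
AddA
AdAA
gen 10: dAdA
ddAd
AAdA
AdAA
gen 11: dAdA
ddAd
dAdA
dAAA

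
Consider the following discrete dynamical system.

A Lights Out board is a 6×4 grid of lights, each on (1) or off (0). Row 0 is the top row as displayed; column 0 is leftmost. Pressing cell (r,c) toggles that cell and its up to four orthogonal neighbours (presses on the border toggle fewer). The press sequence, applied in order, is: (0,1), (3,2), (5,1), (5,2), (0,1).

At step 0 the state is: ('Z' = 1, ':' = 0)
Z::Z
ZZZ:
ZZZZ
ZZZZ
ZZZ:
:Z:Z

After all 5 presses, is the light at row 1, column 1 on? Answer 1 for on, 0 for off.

0) Z::Z
ZZZ:
ZZZZ
ZZZZ
ZZZ:
:Z:Z
1) :ZZZ
Z:Z:
ZZZZ
ZZZZ
ZZZ:
:Z:Z
2) :ZZZ
Z:Z:
ZZ:Z
Z:::
ZZ::
:Z:Z
3) :ZZZ
Z:Z:
ZZ:Z
Z:::
Z:::
Z:ZZ
4) :ZZZ
Z:Z:
ZZ:Z
Z:::
Z:Z:
ZZ::
5) Z::Z
ZZZ:
ZZ:Z
Z:::
Z:Z:
ZZ::

1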